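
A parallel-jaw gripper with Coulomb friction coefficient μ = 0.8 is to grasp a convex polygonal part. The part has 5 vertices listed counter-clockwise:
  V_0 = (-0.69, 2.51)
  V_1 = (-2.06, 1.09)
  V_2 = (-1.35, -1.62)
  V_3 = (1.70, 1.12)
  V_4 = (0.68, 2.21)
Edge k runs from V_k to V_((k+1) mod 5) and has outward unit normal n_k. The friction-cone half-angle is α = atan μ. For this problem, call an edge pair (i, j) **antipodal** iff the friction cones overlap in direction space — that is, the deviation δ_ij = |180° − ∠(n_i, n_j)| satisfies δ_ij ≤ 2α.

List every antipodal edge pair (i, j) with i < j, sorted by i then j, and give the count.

α = atan 0.8 = 38.66°;  2α = 77.32°
n_0 = (-0.7197, +0.6943)
n_1 = (-0.9674, -0.2534)
n_2 = (+0.6683, -0.7439)
n_3 = (+0.7302, +0.6833)
n_4 = (+0.2139, +0.9769)
  (0,1): δ = 121.35°  ·
  (0,2): δ = 4.09°  ✓
  (0,3): δ = 87.07°  ·
  (0,4): δ = 121.62°  ·
  (1,2): δ = 62.75°  ✓
  (1,3): δ = 28.42°  ✓
  (1,4): δ = 62.97°  ✓
  (2,3): δ = 88.84°  ·
  (2,4): δ = 54.29°  ✓
  (3,4): δ = 145.45°  ·
antipodal pairs: 5

count = 5; pairs: (0,2), (1,2), (1,3), (1,4), (2,4)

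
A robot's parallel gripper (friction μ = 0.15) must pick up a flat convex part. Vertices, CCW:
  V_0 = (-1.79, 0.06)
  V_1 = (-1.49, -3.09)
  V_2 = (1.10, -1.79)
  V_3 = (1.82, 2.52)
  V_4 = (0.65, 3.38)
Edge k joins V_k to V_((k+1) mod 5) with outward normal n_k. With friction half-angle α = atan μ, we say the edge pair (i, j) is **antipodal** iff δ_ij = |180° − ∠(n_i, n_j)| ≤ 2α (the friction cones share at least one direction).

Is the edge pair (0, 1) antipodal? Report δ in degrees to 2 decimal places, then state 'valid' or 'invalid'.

α = atan 0.15 = 8.53°;  2α = 17.06°
edge 0: e_0 = (+0.30, -3.15);  n_0 = (-0.9955, -0.0948)
edge 1: e_1 = (+2.59, +1.30);  n_1 = (+0.4486, -0.8937)
∠(n_0, n_1) = 111.21°
δ = |180° − 111.21°| = 68.79°
68.79° > 2α = 17.06°  →  invalid

δ = 68.79°, invalid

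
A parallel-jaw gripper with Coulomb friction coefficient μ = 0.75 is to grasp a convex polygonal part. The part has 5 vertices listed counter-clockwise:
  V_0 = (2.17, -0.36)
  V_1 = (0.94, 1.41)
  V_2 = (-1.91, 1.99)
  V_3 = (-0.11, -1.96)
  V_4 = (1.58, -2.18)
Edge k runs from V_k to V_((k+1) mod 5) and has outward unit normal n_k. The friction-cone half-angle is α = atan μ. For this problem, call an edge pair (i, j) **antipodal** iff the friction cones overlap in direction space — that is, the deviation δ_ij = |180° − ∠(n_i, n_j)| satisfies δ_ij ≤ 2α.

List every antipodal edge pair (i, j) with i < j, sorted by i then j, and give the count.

count = 5; pairs: (0,2), (0,3), (1,2), (1,3), (2,4)

α = atan 0.75 = 36.87°;  2α = 73.74°
n_0 = (+0.8212, +0.5707)
n_1 = (+0.1994, +0.9799)
n_2 = (-0.9100, -0.4147)
n_3 = (-0.1291, -0.9916)
n_4 = (+0.9513, -0.3084)
  (0,1): δ = 136.30°  ·
  (0,2): δ = 10.30°  ✓
  (0,3): δ = 47.79°  ✓
  (0,4): δ = 127.24°  ·
  (1,2): δ = 54.00°  ✓
  (1,3): δ = 4.09°  ✓
  (1,4): δ = 83.54°  ·
  (2,3): δ = 121.92°  ·
  (2,4): δ = 42.46°  ✓
  (3,4): δ = 100.54°  ·
antipodal pairs: 5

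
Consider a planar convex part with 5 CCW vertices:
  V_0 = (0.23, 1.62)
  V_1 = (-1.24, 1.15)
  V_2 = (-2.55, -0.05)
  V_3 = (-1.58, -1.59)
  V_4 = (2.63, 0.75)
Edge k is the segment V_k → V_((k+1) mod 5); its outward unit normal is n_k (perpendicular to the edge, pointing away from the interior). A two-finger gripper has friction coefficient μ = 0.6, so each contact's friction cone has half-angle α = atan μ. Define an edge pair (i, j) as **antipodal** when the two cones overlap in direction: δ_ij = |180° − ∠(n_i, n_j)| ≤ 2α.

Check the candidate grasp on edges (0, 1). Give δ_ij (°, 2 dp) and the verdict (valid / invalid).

δ = 155.24°, invalid

α = atan 0.6 = 30.96°;  2α = 61.93°
edge 0: e_0 = (-1.47, -0.47);  n_0 = (-0.3045, +0.9525)
edge 1: e_1 = (-1.31, -1.20);  n_1 = (-0.6755, +0.7374)
∠(n_0, n_1) = 24.76°
δ = |180° − 24.76°| = 155.24°
155.24° > 2α = 61.93°  →  invalid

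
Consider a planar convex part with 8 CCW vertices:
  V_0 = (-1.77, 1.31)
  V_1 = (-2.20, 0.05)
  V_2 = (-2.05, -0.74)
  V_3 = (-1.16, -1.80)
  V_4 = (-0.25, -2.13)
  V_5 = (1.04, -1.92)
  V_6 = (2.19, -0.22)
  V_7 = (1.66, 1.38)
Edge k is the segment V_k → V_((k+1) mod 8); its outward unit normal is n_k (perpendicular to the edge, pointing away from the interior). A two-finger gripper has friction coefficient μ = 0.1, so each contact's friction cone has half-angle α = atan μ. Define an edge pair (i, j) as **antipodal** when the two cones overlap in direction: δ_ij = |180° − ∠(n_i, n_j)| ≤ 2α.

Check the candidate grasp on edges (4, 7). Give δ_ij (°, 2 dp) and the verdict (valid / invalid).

δ = 8.08°, valid

α = atan 0.1 = 5.71°;  2α = 11.42°
edge 4: e_4 = (+1.29, +0.21);  n_4 = (+0.1607, -0.9870)
edge 7: e_7 = (-3.43, -0.07);  n_7 = (-0.0204, +0.9998)
∠(n_4, n_7) = 171.92°
δ = |180° − 171.92°| = 8.08°
8.08° ≤ 2α = 11.42°  →  valid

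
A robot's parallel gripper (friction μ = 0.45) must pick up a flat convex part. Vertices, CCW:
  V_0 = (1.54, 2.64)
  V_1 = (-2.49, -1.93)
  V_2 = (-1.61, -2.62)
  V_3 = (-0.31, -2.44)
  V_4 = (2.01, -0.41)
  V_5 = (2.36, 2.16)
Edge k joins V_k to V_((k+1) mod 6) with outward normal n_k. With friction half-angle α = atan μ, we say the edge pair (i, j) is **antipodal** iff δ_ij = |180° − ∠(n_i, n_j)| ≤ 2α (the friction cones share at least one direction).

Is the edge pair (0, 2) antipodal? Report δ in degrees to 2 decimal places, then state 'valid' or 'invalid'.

α = atan 0.45 = 24.23°;  2α = 48.46°
edge 0: e_0 = (-4.03, -4.57);  n_0 = (-0.7500, +0.6614)
edge 2: e_2 = (+1.30, +0.18);  n_2 = (+0.1372, -0.9905)
∠(n_0, n_2) = 139.29°
δ = |180° − 139.29°| = 40.71°
40.71° ≤ 2α = 48.46°  →  valid

δ = 40.71°, valid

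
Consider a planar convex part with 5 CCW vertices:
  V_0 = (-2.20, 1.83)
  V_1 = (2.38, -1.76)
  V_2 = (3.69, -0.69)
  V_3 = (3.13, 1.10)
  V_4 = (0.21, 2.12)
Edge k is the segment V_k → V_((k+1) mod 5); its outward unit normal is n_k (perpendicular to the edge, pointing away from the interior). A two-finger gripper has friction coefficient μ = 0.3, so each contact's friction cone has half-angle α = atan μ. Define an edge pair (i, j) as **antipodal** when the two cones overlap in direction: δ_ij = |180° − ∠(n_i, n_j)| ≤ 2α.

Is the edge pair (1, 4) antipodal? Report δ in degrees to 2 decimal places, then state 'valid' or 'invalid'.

δ = 32.38°, valid

α = atan 0.3 = 16.70°;  2α = 33.40°
edge 1: e_1 = (+1.31, +1.07);  n_1 = (+0.6326, -0.7745)
edge 4: e_4 = (-2.41, -0.29);  n_4 = (-0.1195, +0.9928)
∠(n_1, n_4) = 147.62°
δ = |180° − 147.62°| = 32.38°
32.38° ≤ 2α = 33.40°  →  valid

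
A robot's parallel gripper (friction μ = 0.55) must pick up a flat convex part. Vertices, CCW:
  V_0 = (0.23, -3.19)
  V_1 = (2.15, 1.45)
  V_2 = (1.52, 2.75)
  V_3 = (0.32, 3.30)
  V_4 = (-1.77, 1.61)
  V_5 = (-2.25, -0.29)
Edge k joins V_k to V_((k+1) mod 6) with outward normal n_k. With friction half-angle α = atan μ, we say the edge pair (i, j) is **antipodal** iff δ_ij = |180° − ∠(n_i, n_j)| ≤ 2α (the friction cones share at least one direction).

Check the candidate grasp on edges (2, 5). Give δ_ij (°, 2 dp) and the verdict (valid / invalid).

δ = 24.84°, valid

α = atan 0.55 = 28.81°;  2α = 57.62°
edge 2: e_2 = (-1.20, +0.55);  n_2 = (+0.4167, +0.9091)
edge 5: e_5 = (+2.48, -2.90);  n_5 = (-0.7600, -0.6499)
∠(n_2, n_5) = 155.16°
δ = |180° − 155.16°| = 24.84°
24.84° ≤ 2α = 57.62°  →  valid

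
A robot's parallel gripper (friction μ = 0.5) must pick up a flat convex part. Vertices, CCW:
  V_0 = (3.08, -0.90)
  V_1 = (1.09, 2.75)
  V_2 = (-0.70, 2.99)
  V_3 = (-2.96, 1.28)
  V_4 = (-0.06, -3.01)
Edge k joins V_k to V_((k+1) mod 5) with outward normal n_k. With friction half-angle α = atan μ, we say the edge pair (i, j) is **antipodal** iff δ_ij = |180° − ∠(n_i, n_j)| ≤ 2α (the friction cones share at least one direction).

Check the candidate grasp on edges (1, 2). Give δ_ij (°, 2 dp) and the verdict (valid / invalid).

δ = 135.25°, invalid

α = atan 0.5 = 26.57°;  2α = 53.13°
edge 1: e_1 = (-1.79, +0.24);  n_1 = (+0.1329, +0.9911)
edge 2: e_2 = (-2.26, -1.71);  n_2 = (-0.6034, +0.7975)
∠(n_1, n_2) = 44.75°
δ = |180° − 44.75°| = 135.25°
135.25° > 2α = 53.13°  →  invalid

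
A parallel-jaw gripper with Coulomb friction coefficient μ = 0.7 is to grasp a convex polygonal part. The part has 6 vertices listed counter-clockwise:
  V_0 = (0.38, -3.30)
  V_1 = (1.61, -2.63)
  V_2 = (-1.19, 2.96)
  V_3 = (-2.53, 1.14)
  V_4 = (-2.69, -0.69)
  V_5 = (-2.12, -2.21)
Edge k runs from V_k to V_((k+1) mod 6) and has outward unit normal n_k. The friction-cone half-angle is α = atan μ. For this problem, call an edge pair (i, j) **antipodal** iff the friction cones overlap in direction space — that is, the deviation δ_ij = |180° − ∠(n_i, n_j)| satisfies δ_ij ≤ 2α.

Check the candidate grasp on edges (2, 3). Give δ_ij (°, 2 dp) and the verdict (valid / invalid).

δ = 148.63°, invalid

α = atan 0.7 = 34.99°;  2α = 69.98°
edge 2: e_2 = (-1.34, -1.82);  n_2 = (-0.8053, +0.5929)
edge 3: e_3 = (-0.16, -1.83);  n_3 = (-0.9962, +0.0871)
∠(n_2, n_3) = 31.37°
δ = |180° − 31.37°| = 148.63°
148.63° > 2α = 69.98°  →  invalid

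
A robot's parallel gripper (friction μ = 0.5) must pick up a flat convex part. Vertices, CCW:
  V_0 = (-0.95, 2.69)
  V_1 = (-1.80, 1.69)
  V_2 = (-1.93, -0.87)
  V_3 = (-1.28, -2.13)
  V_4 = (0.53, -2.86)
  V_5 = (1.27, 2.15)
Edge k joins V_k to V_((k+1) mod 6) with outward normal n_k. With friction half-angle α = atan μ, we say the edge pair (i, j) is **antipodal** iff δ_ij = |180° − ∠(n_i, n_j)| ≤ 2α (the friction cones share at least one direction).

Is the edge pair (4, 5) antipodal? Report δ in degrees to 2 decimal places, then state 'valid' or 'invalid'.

α = atan 0.5 = 26.57°;  2α = 53.13°
edge 4: e_4 = (+0.74, +5.01);  n_4 = (+0.9893, -0.1461)
edge 5: e_5 = (-2.22, +0.54);  n_5 = (+0.2364, +0.9717)
∠(n_4, n_5) = 84.73°
δ = |180° − 84.73°| = 95.27°
95.27° > 2α = 53.13°  →  invalid

δ = 95.27°, invalid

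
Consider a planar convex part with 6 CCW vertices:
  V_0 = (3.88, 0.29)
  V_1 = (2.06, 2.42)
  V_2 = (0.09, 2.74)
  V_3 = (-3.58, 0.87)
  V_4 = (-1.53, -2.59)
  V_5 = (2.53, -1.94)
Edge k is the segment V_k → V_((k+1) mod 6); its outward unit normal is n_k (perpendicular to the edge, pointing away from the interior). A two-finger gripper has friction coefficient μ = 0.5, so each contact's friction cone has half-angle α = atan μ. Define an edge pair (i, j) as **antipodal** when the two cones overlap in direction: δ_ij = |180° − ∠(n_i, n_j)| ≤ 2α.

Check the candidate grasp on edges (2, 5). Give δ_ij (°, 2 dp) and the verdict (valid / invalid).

δ = 31.81°, valid

α = atan 0.5 = 26.57°;  2α = 53.13°
edge 2: e_2 = (-3.67, -1.87);  n_2 = (-0.4540, +0.8910)
edge 5: e_5 = (+1.35, +2.23);  n_5 = (+0.8555, -0.5179)
∠(n_2, n_5) = 148.19°
δ = |180° − 148.19°| = 31.81°
31.81° ≤ 2α = 53.13°  →  valid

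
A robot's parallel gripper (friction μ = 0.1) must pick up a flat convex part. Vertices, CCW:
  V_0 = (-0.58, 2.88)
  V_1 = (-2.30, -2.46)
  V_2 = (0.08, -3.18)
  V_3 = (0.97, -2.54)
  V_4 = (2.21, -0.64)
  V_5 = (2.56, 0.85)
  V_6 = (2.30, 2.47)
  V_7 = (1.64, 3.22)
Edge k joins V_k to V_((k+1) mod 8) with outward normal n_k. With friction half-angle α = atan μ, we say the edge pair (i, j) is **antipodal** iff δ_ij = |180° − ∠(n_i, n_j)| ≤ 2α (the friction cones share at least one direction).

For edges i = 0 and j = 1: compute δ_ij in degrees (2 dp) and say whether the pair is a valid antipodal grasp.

δ = 88.98°, invalid

α = atan 0.1 = 5.71°;  2α = 11.42°
edge 0: e_0 = (-1.72, -5.34);  n_0 = (-0.9518, +0.3066)
edge 1: e_1 = (+2.38, -0.72);  n_1 = (-0.2896, -0.9572)
∠(n_0, n_1) = 91.02°
δ = |180° − 91.02°| = 88.98°
88.98° > 2α = 11.42°  →  invalid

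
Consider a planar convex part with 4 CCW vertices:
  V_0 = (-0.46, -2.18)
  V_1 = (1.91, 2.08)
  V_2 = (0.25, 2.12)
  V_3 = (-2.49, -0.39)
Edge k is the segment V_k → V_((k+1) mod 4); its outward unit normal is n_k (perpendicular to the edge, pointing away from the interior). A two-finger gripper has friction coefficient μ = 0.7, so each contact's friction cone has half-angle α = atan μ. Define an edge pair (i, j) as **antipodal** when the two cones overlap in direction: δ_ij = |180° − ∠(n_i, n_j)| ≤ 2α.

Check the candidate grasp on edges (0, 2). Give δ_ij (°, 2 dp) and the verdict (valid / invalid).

α = atan 0.7 = 34.99°;  2α = 69.98°
edge 0: e_0 = (+2.37, +4.26);  n_0 = (+0.8739, -0.4862)
edge 2: e_2 = (-2.74, -2.51);  n_2 = (-0.6755, +0.7374)
∠(n_0, n_2) = 161.58°
δ = |180° − 161.58°| = 18.42°
18.42° ≤ 2α = 69.98°  →  valid

δ = 18.42°, valid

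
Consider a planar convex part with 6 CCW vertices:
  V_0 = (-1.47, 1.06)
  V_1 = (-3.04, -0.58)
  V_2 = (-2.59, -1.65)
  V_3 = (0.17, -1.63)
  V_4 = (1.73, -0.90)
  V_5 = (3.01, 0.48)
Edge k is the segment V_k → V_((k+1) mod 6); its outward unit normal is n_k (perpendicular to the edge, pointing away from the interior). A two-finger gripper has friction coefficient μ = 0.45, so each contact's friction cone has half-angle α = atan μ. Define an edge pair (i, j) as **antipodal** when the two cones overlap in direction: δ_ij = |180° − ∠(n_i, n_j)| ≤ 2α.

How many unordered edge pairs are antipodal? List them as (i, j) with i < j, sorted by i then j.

count = 5; pairs: (0,2), (0,3), (0,4), (2,5), (3,5)

α = atan 0.45 = 24.23°;  2α = 48.46°
n_0 = (-0.7224, +0.6915)
n_1 = (-0.9218, -0.3877)
n_2 = (+0.0072, -1.0000)
n_3 = (+0.4238, -0.9057)
n_4 = (+0.7332, -0.6800)
n_5 = (+0.1284, +0.9917)
  (0,1): δ = 113.44°  ·
  (0,2): δ = 45.83°  ✓
  (0,3): δ = 21.17°  ✓
  (0,4): δ = 0.90°  ✓
  (0,5): δ = 126.37°  ·
  (1,2): δ = 112.39°  ·
  (1,3): δ = 87.73°  ·
  (1,4): δ = 65.66°  ·
  (1,5): δ = 59.81°  ·
  (2,3): δ = 155.34°  ·
  (2,4): δ = 133.26°  ·
  (2,5): δ = 7.79°  ✓
  (3,4): δ = 157.92°  ·
  (3,5): δ = 32.45°  ✓
  (4,5): δ = 54.53°  ·
antipodal pairs: 5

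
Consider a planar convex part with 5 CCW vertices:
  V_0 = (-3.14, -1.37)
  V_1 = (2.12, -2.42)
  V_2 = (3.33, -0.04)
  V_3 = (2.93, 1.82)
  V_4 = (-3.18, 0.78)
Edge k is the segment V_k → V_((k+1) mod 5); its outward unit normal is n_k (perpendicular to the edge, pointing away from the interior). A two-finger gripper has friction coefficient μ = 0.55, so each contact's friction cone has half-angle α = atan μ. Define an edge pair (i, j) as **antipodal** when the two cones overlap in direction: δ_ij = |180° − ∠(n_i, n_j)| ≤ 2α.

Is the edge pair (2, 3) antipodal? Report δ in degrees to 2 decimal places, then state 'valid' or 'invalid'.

δ = 92.48°, invalid

α = atan 0.55 = 28.81°;  2α = 57.62°
edge 2: e_2 = (-0.40, +1.86);  n_2 = (+0.9776, +0.2102)
edge 3: e_3 = (-6.11, -1.04);  n_3 = (-0.1678, +0.9858)
∠(n_2, n_3) = 87.52°
δ = |180° − 87.52°| = 92.48°
92.48° > 2α = 57.62°  →  invalid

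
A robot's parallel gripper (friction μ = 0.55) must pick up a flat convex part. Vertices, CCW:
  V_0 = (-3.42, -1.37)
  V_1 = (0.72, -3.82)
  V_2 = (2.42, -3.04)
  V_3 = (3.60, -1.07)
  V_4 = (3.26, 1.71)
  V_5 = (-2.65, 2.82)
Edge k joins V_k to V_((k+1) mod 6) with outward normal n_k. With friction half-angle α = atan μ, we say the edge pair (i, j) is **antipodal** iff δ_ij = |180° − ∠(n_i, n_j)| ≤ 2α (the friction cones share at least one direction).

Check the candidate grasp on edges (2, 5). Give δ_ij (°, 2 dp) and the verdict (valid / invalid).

δ = 20.51°, valid

α = atan 0.55 = 28.81°;  2α = 57.62°
edge 2: e_2 = (+1.18, +1.97);  n_2 = (+0.8579, -0.5139)
edge 5: e_5 = (-0.77, -4.19);  n_5 = (-0.9835, +0.1807)
∠(n_2, n_5) = 159.49°
δ = |180° − 159.49°| = 20.51°
20.51° ≤ 2α = 57.62°  →  valid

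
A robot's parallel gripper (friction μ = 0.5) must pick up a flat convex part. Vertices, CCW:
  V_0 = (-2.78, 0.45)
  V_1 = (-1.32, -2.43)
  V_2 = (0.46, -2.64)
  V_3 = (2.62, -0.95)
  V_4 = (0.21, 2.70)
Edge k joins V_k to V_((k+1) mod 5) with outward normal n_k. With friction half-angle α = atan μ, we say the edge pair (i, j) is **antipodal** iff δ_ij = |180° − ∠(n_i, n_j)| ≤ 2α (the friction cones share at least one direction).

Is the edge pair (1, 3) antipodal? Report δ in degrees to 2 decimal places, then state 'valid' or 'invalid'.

δ = 49.84°, valid

α = atan 0.5 = 26.57°;  2α = 53.13°
edge 1: e_1 = (+1.78, -0.21);  n_1 = (-0.1172, -0.9931)
edge 3: e_3 = (-2.41, +3.65);  n_3 = (+0.8345, +0.5510)
∠(n_1, n_3) = 130.16°
δ = |180° − 130.16°| = 49.84°
49.84° ≤ 2α = 53.13°  →  valid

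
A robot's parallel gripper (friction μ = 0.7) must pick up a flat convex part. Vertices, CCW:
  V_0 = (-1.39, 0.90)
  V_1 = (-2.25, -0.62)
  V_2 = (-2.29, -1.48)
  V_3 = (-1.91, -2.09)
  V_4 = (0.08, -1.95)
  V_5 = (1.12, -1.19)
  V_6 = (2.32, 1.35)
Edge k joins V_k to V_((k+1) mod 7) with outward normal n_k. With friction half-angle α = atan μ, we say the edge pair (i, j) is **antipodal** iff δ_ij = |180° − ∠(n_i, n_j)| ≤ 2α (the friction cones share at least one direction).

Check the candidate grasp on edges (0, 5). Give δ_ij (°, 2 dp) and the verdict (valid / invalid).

δ = 4.21°, valid

α = atan 0.7 = 34.99°;  2α = 69.98°
edge 0: e_0 = (-0.86, -1.52);  n_0 = (-0.8703, +0.4924)
edge 5: e_5 = (+1.20, +2.54);  n_5 = (+0.9042, -0.4272)
∠(n_0, n_5) = 175.79°
δ = |180° − 175.79°| = 4.21°
4.21° ≤ 2α = 69.98°  →  valid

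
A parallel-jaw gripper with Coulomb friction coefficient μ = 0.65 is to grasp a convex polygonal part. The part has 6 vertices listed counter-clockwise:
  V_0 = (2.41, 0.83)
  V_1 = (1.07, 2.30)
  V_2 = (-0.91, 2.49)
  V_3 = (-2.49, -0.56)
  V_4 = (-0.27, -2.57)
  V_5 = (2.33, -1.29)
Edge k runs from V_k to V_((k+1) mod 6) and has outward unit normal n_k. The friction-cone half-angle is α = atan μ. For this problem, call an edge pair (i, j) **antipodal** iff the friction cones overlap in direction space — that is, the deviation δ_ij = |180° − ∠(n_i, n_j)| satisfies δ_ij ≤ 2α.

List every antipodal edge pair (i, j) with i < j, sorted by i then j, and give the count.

α = atan 0.65 = 33.02°;  2α = 66.05°
n_0 = (+0.7390, +0.6737)
n_1 = (+0.0955, +0.9954)
n_2 = (-0.8879, +0.4600)
n_3 = (-0.6712, -0.7413)
n_4 = (+0.4417, -0.8972)
n_5 = (+0.9993, -0.0377)
  (0,1): δ = 137.83°  ·
  (0,2): δ = 69.74°  ·
  (0,3): δ = 5.49°  ✓
  (0,4): δ = 73.86°  ·
  (0,5): δ = 135.49°  ·
  (1,2): δ = 111.90°  ·
  (1,3): δ = 36.68°  ✓
  (1,4): δ = 31.69°  ✓
  (1,5): δ = 93.32°  ·
  (2,3): δ = 104.77°  ·
  (2,4): δ = 36.40°  ✓
  (2,5): δ = 25.22°  ✓
  (3,4): δ = 111.63°  ·
  (3,5): δ = 50.00°  ✓
  (4,5): δ = 118.37°  ·
antipodal pairs: 6

count = 6; pairs: (0,3), (1,3), (1,4), (2,4), (2,5), (3,5)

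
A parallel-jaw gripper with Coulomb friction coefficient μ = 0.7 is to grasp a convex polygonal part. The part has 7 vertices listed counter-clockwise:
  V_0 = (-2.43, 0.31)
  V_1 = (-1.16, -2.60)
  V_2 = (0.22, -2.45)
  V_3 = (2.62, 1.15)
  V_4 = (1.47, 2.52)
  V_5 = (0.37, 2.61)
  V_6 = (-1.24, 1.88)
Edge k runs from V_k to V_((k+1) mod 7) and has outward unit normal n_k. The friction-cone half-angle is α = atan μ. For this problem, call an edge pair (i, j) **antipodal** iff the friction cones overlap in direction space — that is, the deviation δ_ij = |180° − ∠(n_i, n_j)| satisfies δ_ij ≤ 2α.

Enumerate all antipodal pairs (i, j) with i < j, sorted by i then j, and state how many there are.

α = atan 0.7 = 34.99°;  2α = 69.98°
n_0 = (-0.9165, -0.4000)
n_1 = (+0.1081, -0.9941)
n_2 = (+0.8321, -0.5547)
n_3 = (+0.7659, +0.6429)
n_4 = (+0.0815, +0.9967)
n_5 = (-0.4130, +0.9108)
n_6 = (-0.7969, +0.6041)
  (0,1): δ = 107.37°  ·
  (0,2): δ = 57.27°  ✓
  (0,3): δ = 16.43°  ✓
  (0,4): δ = 61.74°  ✓
  (0,5): δ = 90.81°  ·
  (0,6): δ = 119.26°  ·
  (1,2): δ = 129.89°  ·
  (1,3): δ = 56.19°  ✓
  (1,4): δ = 10.88°  ✓
  (1,5): δ = 18.19°  ✓
  (1,6): δ = 46.64°  ✓
  (2,3): δ = 106.30°  ·
  (2,4): δ = 60.99°  ✓
  (2,5): δ = 31.92°  ✓
  (2,6): δ = 3.47°  ✓
  (3,4): δ = 134.69°  ·
  (3,5): δ = 105.62°  ·
  (3,6): δ = 77.17°  ·
  (4,5): δ = 150.93°  ·
  (4,6): δ = 122.48°  ·
  (5,6): δ = 151.55°  ·
antipodal pairs: 10

count = 10; pairs: (0,2), (0,3), (0,4), (1,3), (1,4), (1,5), (1,6), (2,4), (2,5), (2,6)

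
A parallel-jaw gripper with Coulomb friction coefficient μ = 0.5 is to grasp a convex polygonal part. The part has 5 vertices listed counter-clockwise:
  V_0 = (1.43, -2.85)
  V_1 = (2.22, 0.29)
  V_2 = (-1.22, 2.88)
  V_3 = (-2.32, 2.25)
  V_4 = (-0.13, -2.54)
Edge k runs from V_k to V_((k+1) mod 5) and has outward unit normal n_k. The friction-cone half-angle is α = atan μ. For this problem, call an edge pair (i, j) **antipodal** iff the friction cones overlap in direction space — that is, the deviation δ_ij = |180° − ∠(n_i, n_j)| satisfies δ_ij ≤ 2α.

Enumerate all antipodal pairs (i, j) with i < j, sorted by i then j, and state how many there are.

count = 5; pairs: (0,2), (0,3), (1,3), (1,4), (2,4)

α = atan 0.5 = 26.57°;  2α = 53.13°
n_0 = (+0.9698, -0.2440)
n_1 = (+0.6015, +0.7989)
n_2 = (-0.4970, +0.8678)
n_3 = (-0.9095, -0.4158)
n_4 = (-0.1949, -0.9808)
  (0,1): δ = 112.85°  ·
  (0,2): δ = 46.08°  ✓
  (0,3): δ = 38.69°  ✓
  (0,4): δ = 92.88°  ·
  (1,2): δ = 113.22°  ·
  (1,3): δ = 28.45°  ✓
  (1,4): δ = 25.74°  ✓
  (2,3): δ = 95.23°  ·
  (2,4): δ = 41.04°  ✓
  (3,4): δ = 125.81°  ·
antipodal pairs: 5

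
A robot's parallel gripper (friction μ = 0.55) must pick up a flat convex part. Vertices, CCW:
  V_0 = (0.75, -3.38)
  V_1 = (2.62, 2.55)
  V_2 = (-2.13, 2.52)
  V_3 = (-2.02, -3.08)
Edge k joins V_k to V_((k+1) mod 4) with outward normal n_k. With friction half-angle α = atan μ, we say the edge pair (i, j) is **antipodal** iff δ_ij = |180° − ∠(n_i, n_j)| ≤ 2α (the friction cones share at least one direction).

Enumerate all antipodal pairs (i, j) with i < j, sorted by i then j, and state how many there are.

count = 2; pairs: (0,2), (1,3)

α = atan 0.55 = 28.81°;  2α = 57.62°
n_0 = (+0.9537, -0.3007)
n_1 = (-0.0063, +1.0000)
n_2 = (-0.9998, -0.0196)
n_3 = (-0.1077, -0.9942)
  (0,1): δ = 72.14°  ·
  (0,2): δ = 18.63°  ✓
  (0,3): δ = 101.32°  ·
  (1,2): δ = 89.24°  ·
  (1,3): δ = 6.54°  ✓
  (2,3): δ = 97.31°  ·
antipodal pairs: 2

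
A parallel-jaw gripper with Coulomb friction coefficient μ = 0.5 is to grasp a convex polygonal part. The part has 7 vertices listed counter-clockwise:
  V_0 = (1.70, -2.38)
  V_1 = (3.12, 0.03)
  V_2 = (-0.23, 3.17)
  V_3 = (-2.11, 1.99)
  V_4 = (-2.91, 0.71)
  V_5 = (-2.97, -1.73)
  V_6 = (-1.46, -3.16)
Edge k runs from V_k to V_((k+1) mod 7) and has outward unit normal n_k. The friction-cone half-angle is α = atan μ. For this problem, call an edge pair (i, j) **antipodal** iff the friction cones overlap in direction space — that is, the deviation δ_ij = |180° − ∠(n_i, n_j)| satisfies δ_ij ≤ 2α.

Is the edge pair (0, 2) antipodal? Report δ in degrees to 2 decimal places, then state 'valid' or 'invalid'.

α = atan 0.5 = 26.57°;  2α = 53.13°
edge 0: e_0 = (+1.42, +2.41);  n_0 = (+0.8616, -0.5076)
edge 2: e_2 = (-1.88, -1.18);  n_2 = (-0.5316, +0.8470)
∠(n_0, n_2) = 152.62°
δ = |180° − 152.62°| = 27.38°
27.38° ≤ 2α = 53.13°  →  valid

δ = 27.38°, valid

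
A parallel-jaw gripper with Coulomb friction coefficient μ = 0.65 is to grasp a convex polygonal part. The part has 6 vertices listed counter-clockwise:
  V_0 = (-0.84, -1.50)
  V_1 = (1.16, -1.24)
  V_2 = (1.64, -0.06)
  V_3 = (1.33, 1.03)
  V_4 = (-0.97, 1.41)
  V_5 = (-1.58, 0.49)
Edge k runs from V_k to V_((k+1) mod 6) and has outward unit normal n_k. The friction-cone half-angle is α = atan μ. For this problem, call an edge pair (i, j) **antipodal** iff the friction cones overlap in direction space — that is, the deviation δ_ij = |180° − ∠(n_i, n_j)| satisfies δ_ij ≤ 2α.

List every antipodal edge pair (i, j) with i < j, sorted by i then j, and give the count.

count = 7; pairs: (0,3), (0,4), (1,4), (1,5), (2,4), (2,5), (3,5)

α = atan 0.65 = 33.02°;  2α = 66.05°
n_0 = (+0.1289, -0.9917)
n_1 = (+0.9263, -0.3768)
n_2 = (+0.9619, +0.2736)
n_3 = (+0.1630, +0.9866)
n_4 = (-0.8334, +0.5526)
n_5 = (-0.9373, -0.3485)
  (0,1): δ = 119.54°  ·
  (0,2): δ = 81.53°  ·
  (0,3): δ = 16.79°  ✓
  (0,4): δ = 49.05°  ✓
  (0,5): δ = 102.99°  ·
  (1,2): δ = 141.99°  ·
  (1,3): δ = 77.25°  ·
  (1,4): δ = 11.41°  ✓
  (1,5): δ = 42.53°  ✓
  (2,3): δ = 115.26°  ·
  (2,4): δ = 49.42°  ✓
  (2,5): δ = 4.52°  ✓
  (3,4): δ = 114.16°  ·
  (3,5): δ = 60.22°  ✓
  (4,5): δ = 126.06°  ·
antipodal pairs: 7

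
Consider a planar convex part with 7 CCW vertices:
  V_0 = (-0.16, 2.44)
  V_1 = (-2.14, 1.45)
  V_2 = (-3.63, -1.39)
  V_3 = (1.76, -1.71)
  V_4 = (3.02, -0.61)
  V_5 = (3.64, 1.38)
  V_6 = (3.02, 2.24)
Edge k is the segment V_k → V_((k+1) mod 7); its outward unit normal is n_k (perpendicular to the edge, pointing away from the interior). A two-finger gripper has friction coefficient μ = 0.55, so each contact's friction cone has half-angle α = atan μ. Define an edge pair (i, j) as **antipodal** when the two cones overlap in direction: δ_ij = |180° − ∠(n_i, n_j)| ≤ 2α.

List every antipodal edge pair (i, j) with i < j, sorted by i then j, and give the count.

α = atan 0.55 = 28.81°;  2α = 57.62°
n_0 = (-0.4472, +0.8944)
n_1 = (-0.8855, +0.4646)
n_2 = (-0.0593, -0.9982)
n_3 = (+0.6577, -0.7533)
n_4 = (+0.9547, -0.2975)
n_5 = (+0.8112, +0.5848)
n_6 = (+0.0628, +0.9980)
  (0,1): δ = 144.25°  ·
  (0,2): δ = 29.96°  ✓
  (0,3): δ = 14.56°  ✓
  (0,4): δ = 46.13°  ✓
  (0,5): δ = 99.22°  ·
  (0,6): δ = 149.84°  ·
  (1,2): δ = 65.71°  ·
  (1,3): δ = 21.19°  ✓
  (1,4): δ = 10.38°  ✓
  (1,5): δ = 63.47°  ·
  (1,6): δ = 114.08°  ·
  (2,3): δ = 135.48°  ·
  (2,4): δ = 103.91°  ·
  (2,5): δ = 50.81°  ✓
  (2,6): δ = 0.20°  ✓
  (3,4): δ = 148.43°  ·
  (3,5): δ = 95.33°  ·
  (3,6): δ = 44.72°  ✓
  (4,5): δ = 126.91°  ·
  (4,6): δ = 76.29°  ·
  (5,6): δ = 129.39°  ·
antipodal pairs: 8

count = 8; pairs: (0,2), (0,3), (0,4), (1,3), (1,4), (2,5), (2,6), (3,6)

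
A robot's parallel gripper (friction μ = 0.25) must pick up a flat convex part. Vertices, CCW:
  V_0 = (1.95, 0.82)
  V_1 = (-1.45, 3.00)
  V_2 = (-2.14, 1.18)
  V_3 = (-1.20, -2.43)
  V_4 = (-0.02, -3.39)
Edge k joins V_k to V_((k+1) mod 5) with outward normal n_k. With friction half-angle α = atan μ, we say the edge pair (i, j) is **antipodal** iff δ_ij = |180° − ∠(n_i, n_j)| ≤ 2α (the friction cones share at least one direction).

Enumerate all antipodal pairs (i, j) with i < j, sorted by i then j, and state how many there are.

count = 2; pairs: (0,3), (1,4)

α = atan 0.25 = 14.04°;  2α = 28.07°
n_0 = (+0.5398, +0.8418)
n_1 = (-0.9351, +0.3545)
n_2 = (-0.9677, -0.2520)
n_3 = (-0.6311, -0.7757)
n_4 = (+0.9057, -0.4238)
  (0,1): δ = 78.10°  ·
  (0,2): δ = 42.74°  ·
  (0,3): δ = 6.46°  ✓
  (0,4): δ = 97.59°  ·
  (1,2): δ = 144.64°  ·
  (1,3): δ = 108.37°  ·
  (1,4): δ = 4.31°  ✓
  (2,3): δ = 143.73°  ·
  (2,4): δ = 39.67°  ·
  (3,4): δ = 75.95°  ·
antipodal pairs: 2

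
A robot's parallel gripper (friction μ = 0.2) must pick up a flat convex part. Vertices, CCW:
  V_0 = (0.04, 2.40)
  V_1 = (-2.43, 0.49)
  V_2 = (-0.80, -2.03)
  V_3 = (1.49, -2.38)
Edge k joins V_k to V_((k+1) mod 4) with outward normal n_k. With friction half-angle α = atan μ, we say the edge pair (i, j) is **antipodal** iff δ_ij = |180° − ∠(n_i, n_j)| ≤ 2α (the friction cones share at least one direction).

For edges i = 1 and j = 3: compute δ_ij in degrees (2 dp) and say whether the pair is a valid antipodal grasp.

α = atan 0.2 = 11.31°;  2α = 22.62°
edge 1: e_1 = (+1.63, -2.52);  n_1 = (-0.8397, -0.5431)
edge 3: e_3 = (-1.45, +4.78);  n_3 = (+0.9569, +0.2903)
∠(n_1, n_3) = 163.98°
δ = |180° − 163.98°| = 16.02°
16.02° ≤ 2α = 22.62°  →  valid

δ = 16.02°, valid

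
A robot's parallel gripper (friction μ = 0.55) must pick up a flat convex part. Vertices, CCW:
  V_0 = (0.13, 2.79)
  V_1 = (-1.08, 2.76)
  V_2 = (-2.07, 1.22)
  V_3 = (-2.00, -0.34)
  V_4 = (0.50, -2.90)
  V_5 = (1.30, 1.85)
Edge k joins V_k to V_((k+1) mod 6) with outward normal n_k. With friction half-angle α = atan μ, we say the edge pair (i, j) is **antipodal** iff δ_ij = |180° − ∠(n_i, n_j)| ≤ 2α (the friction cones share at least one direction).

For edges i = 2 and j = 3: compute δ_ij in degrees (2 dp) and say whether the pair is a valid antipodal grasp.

α = atan 0.55 = 28.81°;  2α = 57.62°
edge 2: e_2 = (+0.07, -1.56);  n_2 = (-0.9990, -0.0448)
edge 3: e_3 = (+2.50, -2.56);  n_3 = (-0.7154, -0.6987)
∠(n_2, n_3) = 41.75°
δ = |180° − 41.75°| = 138.25°
138.25° > 2α = 57.62°  →  invalid

δ = 138.25°, invalid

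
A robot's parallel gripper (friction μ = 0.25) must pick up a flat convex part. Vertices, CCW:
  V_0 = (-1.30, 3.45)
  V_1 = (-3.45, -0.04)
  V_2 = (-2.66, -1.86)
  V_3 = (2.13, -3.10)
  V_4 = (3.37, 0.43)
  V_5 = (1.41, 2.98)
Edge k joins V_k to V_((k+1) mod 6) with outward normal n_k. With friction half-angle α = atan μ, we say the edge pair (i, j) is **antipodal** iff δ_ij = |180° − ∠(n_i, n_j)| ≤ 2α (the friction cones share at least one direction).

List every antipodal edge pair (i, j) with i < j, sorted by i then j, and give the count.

count = 3; pairs: (0,3), (1,4), (2,5)

α = atan 0.25 = 14.04°;  2α = 28.07°
n_0 = (-0.8514, +0.5245)
n_1 = (-0.9173, -0.3982)
n_2 = (-0.2506, -0.9681)
n_3 = (+0.9435, -0.3314)
n_4 = (+0.7929, +0.6094)
n_5 = (+0.1709, +0.9853)
  (0,1): δ = 124.90°  ·
  (0,2): δ = 72.88°  ·
  (0,3): δ = 12.28°  ✓
  (0,4): δ = 69.18°  ·
  (0,5): δ = 111.80°  ·
  (1,2): δ = 127.98°  ·
  (1,3): δ = 42.82°  ·
  (1,4): δ = 14.08°  ✓
  (1,5): δ = 56.70°  ·
  (2,3): δ = 94.84°  ·
  (2,4): δ = 37.94°  ·
  (2,5): δ = 4.67°  ✓
  (3,4): δ = 123.10°  ·
  (3,5): δ = 80.48°  ·
  (4,5): δ = 137.39°  ·
antipodal pairs: 3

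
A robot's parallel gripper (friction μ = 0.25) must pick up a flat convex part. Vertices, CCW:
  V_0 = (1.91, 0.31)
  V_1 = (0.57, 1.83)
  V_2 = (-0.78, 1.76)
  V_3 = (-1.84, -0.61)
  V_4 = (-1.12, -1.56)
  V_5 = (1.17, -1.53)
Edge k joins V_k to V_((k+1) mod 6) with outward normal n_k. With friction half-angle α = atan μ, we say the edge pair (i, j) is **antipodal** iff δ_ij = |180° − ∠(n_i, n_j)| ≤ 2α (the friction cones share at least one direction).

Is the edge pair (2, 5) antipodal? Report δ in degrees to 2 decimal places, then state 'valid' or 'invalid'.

δ = 2.19°, valid

α = atan 0.25 = 14.04°;  2α = 28.07°
edge 2: e_2 = (-1.06, -2.37);  n_2 = (-0.9129, +0.4083)
edge 5: e_5 = (+0.74, +1.84);  n_5 = (+0.9278, -0.3731)
∠(n_2, n_5) = 177.81°
δ = |180° − 177.81°| = 2.19°
2.19° ≤ 2α = 28.07°  →  valid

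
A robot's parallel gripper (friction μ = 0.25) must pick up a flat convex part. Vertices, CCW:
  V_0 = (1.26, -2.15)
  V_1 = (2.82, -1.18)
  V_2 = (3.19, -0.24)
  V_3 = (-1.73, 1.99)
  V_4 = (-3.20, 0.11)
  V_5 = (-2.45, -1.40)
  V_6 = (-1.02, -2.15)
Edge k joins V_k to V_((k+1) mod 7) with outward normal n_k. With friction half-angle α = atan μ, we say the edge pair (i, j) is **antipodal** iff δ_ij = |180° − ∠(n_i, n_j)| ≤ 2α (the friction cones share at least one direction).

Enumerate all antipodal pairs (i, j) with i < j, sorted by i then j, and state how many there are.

count = 4; pairs: (0,3), (1,3), (2,5), (2,6)

α = atan 0.25 = 14.04°;  2α = 28.07°
n_0 = (+0.5280, -0.8492)
n_1 = (+0.9305, -0.3663)
n_2 = (+0.4128, +0.9108)
n_3 = (-0.7878, +0.6160)
n_4 = (-0.8956, -0.4448)
n_5 = (-0.4645, -0.8856)
n_6 = (+0.0000, -1.0000)
  (0,1): δ = 143.36°  ·
  (0,2): δ = 56.26°  ·
  (0,3): δ = 20.10°  ✓
  (0,4): δ = 84.54°  ·
  (0,5): δ = 120.45°  ·
  (0,6): δ = 148.13°  ·
  (1,2): δ = 92.90°  ·
  (1,3): δ = 16.54°  ✓
  (1,4): δ = 47.90°  ·
  (1,5): δ = 83.81°  ·
  (1,6): δ = 111.49°  ·
  (2,3): δ = 103.64°  ·
  (2,4): δ = 39.20°  ·
  (2,5): δ = 3.29°  ✓
  (2,6): δ = 24.38°  ✓
  (3,4): δ = 115.56°  ·
  (3,5): δ = 79.65°  ·
  (3,6): δ = 51.98°  ·
  (4,5): δ = 144.09°  ·
  (4,6): δ = 116.41°  ·
  (5,6): δ = 152.32°  ·
antipodal pairs: 4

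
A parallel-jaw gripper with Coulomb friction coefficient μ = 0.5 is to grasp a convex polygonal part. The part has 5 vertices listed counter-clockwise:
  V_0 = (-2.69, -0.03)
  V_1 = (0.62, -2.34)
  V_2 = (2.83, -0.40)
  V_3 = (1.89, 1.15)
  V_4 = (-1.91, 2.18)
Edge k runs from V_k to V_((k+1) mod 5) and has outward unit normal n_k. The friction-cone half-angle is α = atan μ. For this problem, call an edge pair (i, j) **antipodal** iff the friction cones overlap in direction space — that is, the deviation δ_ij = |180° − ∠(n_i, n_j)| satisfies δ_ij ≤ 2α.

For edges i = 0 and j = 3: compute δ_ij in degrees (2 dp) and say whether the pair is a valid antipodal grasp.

α = atan 0.5 = 26.57°;  2α = 53.13°
edge 0: e_0 = (+3.31, -2.31);  n_0 = (-0.5723, -0.8200)
edge 3: e_3 = (-3.80, +1.03);  n_3 = (+0.2616, +0.9652)
∠(n_0, n_3) = 160.26°
δ = |180° − 160.26°| = 19.74°
19.74° ≤ 2α = 53.13°  →  valid

δ = 19.74°, valid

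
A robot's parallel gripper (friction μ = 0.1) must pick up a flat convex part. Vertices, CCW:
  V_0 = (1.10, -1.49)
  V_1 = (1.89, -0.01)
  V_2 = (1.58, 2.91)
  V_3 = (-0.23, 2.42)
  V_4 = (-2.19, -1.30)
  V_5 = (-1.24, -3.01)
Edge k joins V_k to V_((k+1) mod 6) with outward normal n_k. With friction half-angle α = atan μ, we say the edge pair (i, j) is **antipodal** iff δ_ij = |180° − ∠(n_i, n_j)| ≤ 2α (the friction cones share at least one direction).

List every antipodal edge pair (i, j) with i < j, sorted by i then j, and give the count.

count = 1; pairs: (0,3)

α = atan 0.1 = 5.71°;  2α = 11.42°
n_0 = (+0.8822, -0.4709)
n_1 = (+0.9944, +0.1056)
n_2 = (-0.2613, +0.9653)
n_3 = (-0.8847, +0.4661)
n_4 = (-0.8742, -0.4856)
n_5 = (+0.5447, -0.8386)
  (0,1): δ = 145.85°  ·
  (0,2): δ = 46.76°  ·
  (0,3): δ = 0.31°  ✓
  (0,4): δ = 57.15°  ·
  (0,5): δ = 151.10°  ·
  (1,2): δ = 80.91°  ·
  (1,3): δ = 33.84°  ·
  (1,4): δ = 22.99°  ·
  (1,5): δ = 116.95°  ·
  (2,3): δ = 132.93°  ·
  (2,4): δ = 76.09°  ·
  (2,5): δ = 17.86°  ·
  (3,4): δ = 123.16°  ·
  (3,5): δ = 29.21°  ·
  (4,5): δ = 86.05°  ·
antipodal pairs: 1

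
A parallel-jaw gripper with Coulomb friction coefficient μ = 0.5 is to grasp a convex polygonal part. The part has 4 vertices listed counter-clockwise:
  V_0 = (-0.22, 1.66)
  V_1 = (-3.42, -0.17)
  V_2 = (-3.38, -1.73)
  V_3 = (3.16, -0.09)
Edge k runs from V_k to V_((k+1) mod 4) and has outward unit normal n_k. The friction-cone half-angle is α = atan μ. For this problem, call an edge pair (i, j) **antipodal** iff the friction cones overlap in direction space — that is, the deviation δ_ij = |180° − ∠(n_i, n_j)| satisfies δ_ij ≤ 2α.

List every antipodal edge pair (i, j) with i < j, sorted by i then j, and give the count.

count = 2; pairs: (0,2), (2,3)

α = atan 0.5 = 26.57°;  2α = 53.13°
n_0 = (-0.4964, +0.8681)
n_1 = (-0.9997, -0.0256)
n_2 = (+0.2432, -0.9700)
n_3 = (+0.4598, +0.8880)
  (0,1): δ = 118.30°  ·
  (0,2): δ = 15.69°  ✓
  (0,3): δ = 122.86°  ·
  (1,2): δ = 77.39°  ·
  (1,3): δ = 61.16°  ·
  (2,3): δ = 41.45°  ✓
antipodal pairs: 2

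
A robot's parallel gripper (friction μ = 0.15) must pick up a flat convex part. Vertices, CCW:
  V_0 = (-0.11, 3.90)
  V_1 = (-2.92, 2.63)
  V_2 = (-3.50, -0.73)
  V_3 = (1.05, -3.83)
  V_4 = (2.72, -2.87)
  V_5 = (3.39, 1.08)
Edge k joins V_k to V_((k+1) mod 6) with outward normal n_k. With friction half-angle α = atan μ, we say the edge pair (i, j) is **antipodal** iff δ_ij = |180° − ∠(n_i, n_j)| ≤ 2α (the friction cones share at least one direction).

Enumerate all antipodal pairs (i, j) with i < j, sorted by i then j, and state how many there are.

count = 3; pairs: (0,3), (1,4), (2,5)

α = atan 0.15 = 8.53°;  2α = 17.06°
n_0 = (-0.4118, +0.9113)
n_1 = (-0.9854, +0.1701)
n_2 = (-0.5631, -0.8264)
n_3 = (+0.4984, -0.8670)
n_4 = (+0.9859, -0.1672)
n_5 = (+0.6274, +0.7787)
  (0,1): δ = 124.11°  ·
  (0,2): δ = 58.59°  ·
  (0,3): δ = 5.57°  ✓
  (0,4): δ = 56.05°  ·
  (0,5): δ = 116.82°  ·
  (1,2): δ = 114.47°  ·
  (1,3): δ = 50.31°  ·
  (1,4): δ = 0.17°  ✓
  (1,5): δ = 60.93°  ·
  (2,3): δ = 115.84°  ·
  (2,4): δ = 65.36°  ·
  (2,5): δ = 4.59°  ✓
  (3,4): δ = 129.52°  ·
  (3,5): δ = 68.75°  ·
  (4,5): δ = 119.23°  ·
antipodal pairs: 3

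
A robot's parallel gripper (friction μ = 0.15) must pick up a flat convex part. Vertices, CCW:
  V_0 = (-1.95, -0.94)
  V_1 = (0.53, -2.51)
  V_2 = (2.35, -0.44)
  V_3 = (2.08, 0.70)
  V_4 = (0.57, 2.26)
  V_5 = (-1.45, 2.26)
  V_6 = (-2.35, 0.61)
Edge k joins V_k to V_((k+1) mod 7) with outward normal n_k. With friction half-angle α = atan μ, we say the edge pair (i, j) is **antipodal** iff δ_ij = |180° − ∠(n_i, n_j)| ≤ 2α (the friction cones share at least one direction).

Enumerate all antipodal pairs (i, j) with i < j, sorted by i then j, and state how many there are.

count = 3; pairs: (0,3), (1,5), (2,6)

α = atan 0.15 = 8.53°;  2α = 17.06°
n_0 = (-0.5349, -0.8449)
n_1 = (+0.7510, -0.6603)
n_2 = (+0.9731, +0.2305)
n_3 = (+0.7185, +0.6955)
n_4 = (+0.0000, +1.0000)
n_5 = (-0.8779, +0.4789)
n_6 = (-0.9683, -0.2499)
  (0,1): δ = 98.99°  ·
  (0,2): δ = 44.34°  ·
  (0,3): δ = 13.60°  ✓
  (0,4): δ = 32.34°  ·
  (0,5): δ = 93.73°  ·
  (0,6): δ = 136.81°  ·
  (1,2): δ = 125.35°  ·
  (1,3): δ = 94.61°  ·
  (1,4): δ = 48.68°  ·
  (1,5): δ = 12.71°  ✓
  (1,6): δ = 55.79°  ·
  (2,3): δ = 149.26°  ·
  (2,4): δ = 103.32°  ·
  (2,5): δ = 41.93°  ·
  (2,6): δ = 1.15°  ✓
  (3,4): δ = 134.07°  ·
  (3,5): δ = 72.68°  ·
  (3,6): δ = 29.60°  ·
  (4,5): δ = 118.61°  ·
  (4,6): δ = 75.53°  ·
  (5,6): δ = 136.92°  ·
antipodal pairs: 3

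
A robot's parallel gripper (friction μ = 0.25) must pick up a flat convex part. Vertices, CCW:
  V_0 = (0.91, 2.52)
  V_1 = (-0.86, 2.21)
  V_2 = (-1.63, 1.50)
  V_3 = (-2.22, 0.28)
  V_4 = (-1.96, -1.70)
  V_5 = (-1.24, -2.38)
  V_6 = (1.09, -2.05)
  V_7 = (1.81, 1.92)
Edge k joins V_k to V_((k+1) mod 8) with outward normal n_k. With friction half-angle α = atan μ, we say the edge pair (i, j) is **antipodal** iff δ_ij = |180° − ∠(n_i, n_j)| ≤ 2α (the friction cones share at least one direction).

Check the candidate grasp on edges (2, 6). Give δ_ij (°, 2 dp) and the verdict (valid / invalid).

α = atan 0.25 = 14.04°;  2α = 28.07°
edge 2: e_2 = (-0.59, -1.22);  n_2 = (-0.9003, +0.4354)
edge 6: e_6 = (+0.72, +3.97);  n_6 = (+0.9839, -0.1784)
∠(n_2, n_6) = 164.47°
δ = |180° − 164.47°| = 15.53°
15.53° ≤ 2α = 28.07°  →  valid

δ = 15.53°, valid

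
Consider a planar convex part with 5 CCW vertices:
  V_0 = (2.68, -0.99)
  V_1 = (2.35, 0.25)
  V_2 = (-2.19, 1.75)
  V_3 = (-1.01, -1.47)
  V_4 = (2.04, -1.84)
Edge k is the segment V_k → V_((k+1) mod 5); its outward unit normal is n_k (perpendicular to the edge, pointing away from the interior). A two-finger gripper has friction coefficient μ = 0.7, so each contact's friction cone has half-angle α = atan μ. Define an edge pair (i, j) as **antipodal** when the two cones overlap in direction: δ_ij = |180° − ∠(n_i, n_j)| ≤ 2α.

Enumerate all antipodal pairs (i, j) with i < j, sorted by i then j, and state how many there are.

α = atan 0.7 = 34.99°;  2α = 69.98°
n_0 = (+0.9664, +0.2572)
n_1 = (+0.3137, +0.9495)
n_2 = (-0.9389, -0.3441)
n_3 = (-0.1204, -0.9927)
n_4 = (+0.7989, -0.6015)
  (0,1): δ = 123.19°  ·
  (0,2): δ = 5.22°  ✓
  (0,3): δ = 68.18°  ✓
  (0,4): δ = 128.12°  ·
  (1,2): δ = 51.59°  ✓
  (1,3): δ = 11.37°  ✓
  (1,4): δ = 71.31°  ·
  (2,3): δ = 117.04°  ·
  (2,4): δ = 57.10°  ✓
  (3,4): δ = 120.06°  ·
antipodal pairs: 5

count = 5; pairs: (0,2), (0,3), (1,2), (1,3), (2,4)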